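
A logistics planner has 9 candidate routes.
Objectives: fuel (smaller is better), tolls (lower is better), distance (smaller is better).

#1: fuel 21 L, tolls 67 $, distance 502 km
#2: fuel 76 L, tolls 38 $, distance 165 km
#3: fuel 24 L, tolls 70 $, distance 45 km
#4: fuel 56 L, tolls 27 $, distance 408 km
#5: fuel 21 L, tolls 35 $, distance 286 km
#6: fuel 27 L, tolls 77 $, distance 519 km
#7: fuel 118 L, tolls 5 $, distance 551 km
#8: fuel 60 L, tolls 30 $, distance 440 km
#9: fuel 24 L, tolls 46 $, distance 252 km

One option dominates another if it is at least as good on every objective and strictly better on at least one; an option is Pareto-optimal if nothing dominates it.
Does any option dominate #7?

#1: worse on tolls (67 vs 5).
#2: worse on tolls (38 vs 5).
#3: worse on tolls (70 vs 5).
#4: worse on tolls (27 vs 5).
#5: worse on tolls (35 vs 5).
#6: worse on tolls (77 vs 5).
#8: worse on tolls (30 vs 5).
#9: worse on tolls (46 vs 5).
No option is at least as good as #7 on every objective and strictly better on one.

No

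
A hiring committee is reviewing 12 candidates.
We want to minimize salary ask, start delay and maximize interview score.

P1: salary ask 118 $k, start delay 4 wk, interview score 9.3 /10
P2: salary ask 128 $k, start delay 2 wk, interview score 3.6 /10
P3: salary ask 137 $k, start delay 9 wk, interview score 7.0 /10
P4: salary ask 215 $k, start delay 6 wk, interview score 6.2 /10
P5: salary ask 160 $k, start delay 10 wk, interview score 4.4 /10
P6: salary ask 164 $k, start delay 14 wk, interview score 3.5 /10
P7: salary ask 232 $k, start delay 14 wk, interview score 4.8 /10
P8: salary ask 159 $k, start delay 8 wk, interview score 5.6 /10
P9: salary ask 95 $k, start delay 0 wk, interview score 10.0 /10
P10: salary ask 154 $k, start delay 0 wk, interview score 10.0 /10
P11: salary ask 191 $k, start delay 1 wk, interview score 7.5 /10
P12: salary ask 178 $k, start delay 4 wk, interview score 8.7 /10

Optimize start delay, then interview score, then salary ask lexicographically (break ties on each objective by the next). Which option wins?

P9

First minimize start delay: best is 0, kept {P9, P10}.
Then maximize interview score: best is 10.0, kept {P9, P10}.
Then minimize salary ask: best is 95, kept {P9}.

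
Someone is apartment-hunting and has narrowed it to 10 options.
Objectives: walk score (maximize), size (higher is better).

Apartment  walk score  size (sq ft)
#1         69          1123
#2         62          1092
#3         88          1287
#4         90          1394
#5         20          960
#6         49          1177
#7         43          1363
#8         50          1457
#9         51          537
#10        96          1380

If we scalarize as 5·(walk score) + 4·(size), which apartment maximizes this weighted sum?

#1: 5·69 + 4·1123 = 4837
#2: 5·62 + 4·1092 = 4678
#3: 5·88 + 4·1287 = 5588
#4: 5·90 + 4·1394 = 6026
#5: 5·20 + 4·960 = 3940
#6: 5·49 + 4·1177 = 4953
#7: 5·43 + 4·1363 = 5667
#8: 5·50 + 4·1457 = 6078
#9: 5·51 + 4·537 = 2403
#10: 5·96 + 4·1380 = 6000
Highest: #8 at 6078.

#8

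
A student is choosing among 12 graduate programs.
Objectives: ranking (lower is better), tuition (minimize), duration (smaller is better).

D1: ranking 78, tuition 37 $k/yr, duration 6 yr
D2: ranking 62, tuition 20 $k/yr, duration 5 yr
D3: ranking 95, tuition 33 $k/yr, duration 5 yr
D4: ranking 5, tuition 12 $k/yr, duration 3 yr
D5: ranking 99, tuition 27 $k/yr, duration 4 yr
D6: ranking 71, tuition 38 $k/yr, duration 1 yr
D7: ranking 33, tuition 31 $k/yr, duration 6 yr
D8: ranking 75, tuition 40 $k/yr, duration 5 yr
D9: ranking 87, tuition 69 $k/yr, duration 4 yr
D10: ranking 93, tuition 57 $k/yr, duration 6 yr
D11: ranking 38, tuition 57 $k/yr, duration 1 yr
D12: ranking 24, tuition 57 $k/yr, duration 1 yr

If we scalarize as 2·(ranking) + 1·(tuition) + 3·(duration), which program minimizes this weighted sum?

D4

D1: 2·78 + 1·37 + 3·6 = 211
D2: 2·62 + 1·20 + 3·5 = 159
D3: 2·95 + 1·33 + 3·5 = 238
D4: 2·5 + 1·12 + 3·3 = 31
D5: 2·99 + 1·27 + 3·4 = 237
D6: 2·71 + 1·38 + 3·1 = 183
D7: 2·33 + 1·31 + 3·6 = 115
D8: 2·75 + 1·40 + 3·5 = 205
D9: 2·87 + 1·69 + 3·4 = 255
D10: 2·93 + 1·57 + 3·6 = 261
D11: 2·38 + 1·57 + 3·1 = 136
D12: 2·24 + 1·57 + 3·1 = 108
Lowest: D4 at 31.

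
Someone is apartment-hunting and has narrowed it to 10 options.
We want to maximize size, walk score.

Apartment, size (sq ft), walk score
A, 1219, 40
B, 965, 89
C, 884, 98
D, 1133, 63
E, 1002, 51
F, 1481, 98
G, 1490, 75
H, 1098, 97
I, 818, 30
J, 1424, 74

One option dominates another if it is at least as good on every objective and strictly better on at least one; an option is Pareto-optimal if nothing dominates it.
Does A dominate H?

A vs H: A is worse on walk score (40 vs 97), so it does not dominate H.

No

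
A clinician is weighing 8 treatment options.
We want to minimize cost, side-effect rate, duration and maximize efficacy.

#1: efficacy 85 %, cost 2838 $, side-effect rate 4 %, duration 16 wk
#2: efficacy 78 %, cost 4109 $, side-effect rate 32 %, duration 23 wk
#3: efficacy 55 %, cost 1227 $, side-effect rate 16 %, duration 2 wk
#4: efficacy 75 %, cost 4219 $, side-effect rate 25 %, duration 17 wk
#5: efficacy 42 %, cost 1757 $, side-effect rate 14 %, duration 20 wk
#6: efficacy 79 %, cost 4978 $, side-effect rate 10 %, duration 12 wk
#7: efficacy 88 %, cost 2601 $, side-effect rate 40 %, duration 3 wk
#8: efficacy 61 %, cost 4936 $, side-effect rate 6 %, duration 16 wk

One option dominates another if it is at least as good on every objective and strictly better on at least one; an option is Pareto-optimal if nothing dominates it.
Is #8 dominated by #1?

Yes

#1 vs #8: efficacy 85≥61, cost 2838≤4936, side-effect rate 4≤6, duration 16≤16 — #1 is at least as good on every objective with at least one strict improvement.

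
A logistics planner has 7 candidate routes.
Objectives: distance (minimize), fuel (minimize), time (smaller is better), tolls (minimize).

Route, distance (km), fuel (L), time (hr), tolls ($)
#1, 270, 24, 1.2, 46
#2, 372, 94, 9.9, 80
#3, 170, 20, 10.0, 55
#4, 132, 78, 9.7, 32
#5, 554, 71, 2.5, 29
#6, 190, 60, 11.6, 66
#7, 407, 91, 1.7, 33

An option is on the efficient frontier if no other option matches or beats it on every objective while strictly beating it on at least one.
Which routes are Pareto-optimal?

#1, #3, #4, #5, #7

#1: not dominated (best time).
#2: dominated by #1 (distance 270≤372, fuel 24≤94, time 1.2≤9.9, tolls 46≤80).
#3: not dominated (best fuel).
#4: not dominated (best distance).
#5: not dominated (best tolls).
#6: dominated by #3 (distance 170≤190, fuel 20≤60, time 10.0≤11.6, tolls 55≤66).
#7: not dominated.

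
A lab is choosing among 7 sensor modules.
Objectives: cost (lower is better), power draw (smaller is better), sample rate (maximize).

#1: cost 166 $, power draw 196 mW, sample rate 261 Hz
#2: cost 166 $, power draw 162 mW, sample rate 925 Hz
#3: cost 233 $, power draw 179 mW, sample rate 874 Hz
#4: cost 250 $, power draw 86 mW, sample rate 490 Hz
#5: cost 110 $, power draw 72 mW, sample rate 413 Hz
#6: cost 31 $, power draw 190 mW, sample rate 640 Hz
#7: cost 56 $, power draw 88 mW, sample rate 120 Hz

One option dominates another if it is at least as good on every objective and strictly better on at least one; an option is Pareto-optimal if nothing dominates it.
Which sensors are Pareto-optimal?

#1: dominated by #2 (cost 166≤166, power draw 162≤196, sample rate 925≥261).
#2: not dominated (best sample rate).
#3: dominated by #2 (cost 166≤233, power draw 162≤179, sample rate 925≥874).
#4: not dominated.
#5: not dominated (best power draw).
#6: not dominated (best cost).
#7: not dominated.

#2, #4, #5, #6, #7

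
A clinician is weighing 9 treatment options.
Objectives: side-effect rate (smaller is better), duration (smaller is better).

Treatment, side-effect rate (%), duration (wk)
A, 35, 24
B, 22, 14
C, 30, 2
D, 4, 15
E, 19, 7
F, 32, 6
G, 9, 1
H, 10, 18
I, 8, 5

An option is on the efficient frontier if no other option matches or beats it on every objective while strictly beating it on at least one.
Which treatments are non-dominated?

A: dominated by B (side-effect rate 22≤35, duration 14≤24).
B: dominated by E (side-effect rate 19≤22, duration 7≤14).
C: dominated by G (side-effect rate 9≤30, duration 1≤2).
D: not dominated (best side-effect rate).
E: dominated by G (side-effect rate 9≤19, duration 1≤7).
F: dominated by C (side-effect rate 30≤32, duration 2≤6).
G: not dominated (best duration).
H: dominated by D (side-effect rate 4≤10, duration 15≤18).
I: not dominated.

D, G, I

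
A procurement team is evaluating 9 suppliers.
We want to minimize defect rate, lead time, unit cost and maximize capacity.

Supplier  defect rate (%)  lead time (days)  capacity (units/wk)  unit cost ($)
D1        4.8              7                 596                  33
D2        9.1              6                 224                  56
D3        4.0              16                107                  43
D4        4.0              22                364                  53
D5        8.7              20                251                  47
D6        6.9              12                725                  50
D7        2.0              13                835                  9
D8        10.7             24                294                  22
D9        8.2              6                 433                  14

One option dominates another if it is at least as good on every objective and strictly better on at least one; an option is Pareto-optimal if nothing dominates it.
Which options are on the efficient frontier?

D1: not dominated.
D2: dominated by D9 (defect rate 8.2≤9.1, lead time 6≤6, capacity 433≥224, unit cost 14≤56).
D3: dominated by D7 (defect rate 2.0≤4.0, lead time 13≤16, capacity 835≥107, unit cost 9≤43).
D4: dominated by D7 (defect rate 2.0≤4.0, lead time 13≤22, capacity 835≥364, unit cost 9≤53).
D5: dominated by D1 (defect rate 4.8≤8.7, lead time 7≤20, capacity 596≥251, unit cost 33≤47).
D6: not dominated.
D7: not dominated (best defect rate).
D8: dominated by D7 (defect rate 2.0≤10.7, lead time 13≤24, capacity 835≥294, unit cost 9≤22).
D9: not dominated.

D1, D6, D7, D9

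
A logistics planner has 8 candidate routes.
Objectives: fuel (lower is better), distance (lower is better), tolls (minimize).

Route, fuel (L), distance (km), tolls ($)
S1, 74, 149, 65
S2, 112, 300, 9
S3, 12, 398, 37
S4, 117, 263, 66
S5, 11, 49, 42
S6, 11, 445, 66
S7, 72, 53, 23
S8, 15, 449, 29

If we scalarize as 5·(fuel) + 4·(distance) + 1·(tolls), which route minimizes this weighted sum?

S5

S1: 5·74 + 4·149 + 1·65 = 1031
S2: 5·112 + 4·300 + 1·9 = 1769
S3: 5·12 + 4·398 + 1·37 = 1689
S4: 5·117 + 4·263 + 1·66 = 1703
S5: 5·11 + 4·49 + 1·42 = 293
S6: 5·11 + 4·445 + 1·66 = 1901
S7: 5·72 + 4·53 + 1·23 = 595
S8: 5·15 + 4·449 + 1·29 = 1900
Lowest: S5 at 293.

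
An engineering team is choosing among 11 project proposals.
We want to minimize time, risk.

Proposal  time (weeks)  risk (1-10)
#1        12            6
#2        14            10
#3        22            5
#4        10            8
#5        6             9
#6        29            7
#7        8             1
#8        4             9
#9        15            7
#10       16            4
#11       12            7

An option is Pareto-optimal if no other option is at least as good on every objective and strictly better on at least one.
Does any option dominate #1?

Yes

#7 vs #1: time 8≤12, risk 1≤6 — #7 is at least as good on every objective and strictly better on at least one, so #7 dominates #1.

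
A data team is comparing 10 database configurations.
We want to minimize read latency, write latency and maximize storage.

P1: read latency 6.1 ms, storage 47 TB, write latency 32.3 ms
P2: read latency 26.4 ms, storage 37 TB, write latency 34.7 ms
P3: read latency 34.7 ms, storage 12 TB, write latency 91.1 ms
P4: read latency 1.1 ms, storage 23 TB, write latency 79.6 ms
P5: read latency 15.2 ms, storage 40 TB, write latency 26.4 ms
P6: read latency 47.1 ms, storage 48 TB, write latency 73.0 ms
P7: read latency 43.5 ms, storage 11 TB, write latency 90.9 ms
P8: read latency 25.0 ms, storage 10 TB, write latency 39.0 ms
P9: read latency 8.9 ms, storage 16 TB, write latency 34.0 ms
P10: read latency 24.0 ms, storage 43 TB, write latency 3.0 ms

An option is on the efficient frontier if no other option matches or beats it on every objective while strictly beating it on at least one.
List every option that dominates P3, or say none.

P1, P2, P4, P5, P9, P10

P1: read latency 6.1≤34.7, storage 47≥12, write latency 32.3≤91.1 — dominates P3.
P2: read latency 26.4≤34.7, storage 37≥12, write latency 34.7≤91.1 — dominates P3.
P4: read latency 1.1≤34.7, storage 23≥12, write latency 79.6≤91.1 — dominates P3.
P5: read latency 15.2≤34.7, storage 40≥12, write latency 26.4≤91.1 — dominates P3.
P9: read latency 8.9≤34.7, storage 16≥12, write latency 34.0≤91.1 — dominates P3.
P10: read latency 24.0≤34.7, storage 43≥12, write latency 3.0≤91.1 — dominates P3.
Others (P6, P7, P8) are each worse than P3 on at least one objective.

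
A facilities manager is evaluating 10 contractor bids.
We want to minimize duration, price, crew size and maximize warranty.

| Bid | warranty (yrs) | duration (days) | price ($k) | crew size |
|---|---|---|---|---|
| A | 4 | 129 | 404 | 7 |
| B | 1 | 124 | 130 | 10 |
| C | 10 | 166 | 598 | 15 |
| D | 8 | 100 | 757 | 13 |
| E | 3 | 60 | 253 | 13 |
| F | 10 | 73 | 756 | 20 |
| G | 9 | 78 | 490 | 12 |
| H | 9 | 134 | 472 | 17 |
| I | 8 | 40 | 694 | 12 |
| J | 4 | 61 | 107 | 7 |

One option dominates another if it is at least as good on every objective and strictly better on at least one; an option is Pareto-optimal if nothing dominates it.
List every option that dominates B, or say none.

J

J: warranty 4≥1, duration 61≤124, price 107≤130, crew size 7≤10 — dominates B.
Others (A, C, D, E, F, G, H, I) are each worse than B on at least one objective.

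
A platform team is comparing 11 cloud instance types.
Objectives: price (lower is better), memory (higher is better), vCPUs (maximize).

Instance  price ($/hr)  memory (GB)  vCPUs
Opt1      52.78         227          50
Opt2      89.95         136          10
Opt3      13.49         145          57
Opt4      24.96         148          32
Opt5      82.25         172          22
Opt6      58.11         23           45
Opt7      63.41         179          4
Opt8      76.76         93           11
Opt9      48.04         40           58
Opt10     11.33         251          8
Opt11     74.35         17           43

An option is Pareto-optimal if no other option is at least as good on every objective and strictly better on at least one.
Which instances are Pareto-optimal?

Opt1: not dominated.
Opt2: dominated by Opt1 (price 52.78≤89.95, memory 227≥136, vCPUs 50≥10).
Opt3: not dominated.
Opt4: not dominated.
Opt5: dominated by Opt1 (price 52.78≤82.25, memory 227≥172, vCPUs 50≥22).
Opt6: dominated by Opt1 (price 52.78≤58.11, memory 227≥23, vCPUs 50≥45).
Opt7: dominated by Opt1 (price 52.78≤63.41, memory 227≥179, vCPUs 50≥4).
Opt8: dominated by Opt1 (price 52.78≤76.76, memory 227≥93, vCPUs 50≥11).
Opt9: not dominated (best vCPUs).
Opt10: not dominated (best price).
Opt11: dominated by Opt1 (price 52.78≤74.35, memory 227≥17, vCPUs 50≥43).

Opt1, Opt3, Opt4, Opt9, Opt10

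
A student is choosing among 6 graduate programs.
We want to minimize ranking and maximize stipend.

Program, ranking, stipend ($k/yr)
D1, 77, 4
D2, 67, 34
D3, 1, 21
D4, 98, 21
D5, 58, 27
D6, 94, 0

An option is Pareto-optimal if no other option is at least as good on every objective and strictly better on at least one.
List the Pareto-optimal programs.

D2, D3, D5

D1: dominated by D2 (ranking 67≤77, stipend 34≥4).
D2: not dominated (best stipend).
D3: not dominated (best ranking).
D4: dominated by D2 (ranking 67≤98, stipend 34≥21).
D5: not dominated.
D6: dominated by D1 (ranking 77≤94, stipend 4≥0).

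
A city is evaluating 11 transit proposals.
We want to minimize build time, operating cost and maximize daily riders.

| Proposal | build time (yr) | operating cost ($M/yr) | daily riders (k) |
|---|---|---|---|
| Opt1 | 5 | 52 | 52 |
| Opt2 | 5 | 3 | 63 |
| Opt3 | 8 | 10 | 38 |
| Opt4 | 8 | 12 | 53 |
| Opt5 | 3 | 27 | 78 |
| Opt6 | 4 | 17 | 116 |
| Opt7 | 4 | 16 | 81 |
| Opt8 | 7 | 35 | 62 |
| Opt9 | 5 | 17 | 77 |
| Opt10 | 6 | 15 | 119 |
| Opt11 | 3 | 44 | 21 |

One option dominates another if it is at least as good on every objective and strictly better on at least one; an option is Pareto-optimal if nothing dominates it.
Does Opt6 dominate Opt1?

Yes

Opt6 vs Opt1: build time 4≤5, operating cost 17≤52, daily riders 116≥52 — Opt6 is at least as good on every objective with at least one strict improvement.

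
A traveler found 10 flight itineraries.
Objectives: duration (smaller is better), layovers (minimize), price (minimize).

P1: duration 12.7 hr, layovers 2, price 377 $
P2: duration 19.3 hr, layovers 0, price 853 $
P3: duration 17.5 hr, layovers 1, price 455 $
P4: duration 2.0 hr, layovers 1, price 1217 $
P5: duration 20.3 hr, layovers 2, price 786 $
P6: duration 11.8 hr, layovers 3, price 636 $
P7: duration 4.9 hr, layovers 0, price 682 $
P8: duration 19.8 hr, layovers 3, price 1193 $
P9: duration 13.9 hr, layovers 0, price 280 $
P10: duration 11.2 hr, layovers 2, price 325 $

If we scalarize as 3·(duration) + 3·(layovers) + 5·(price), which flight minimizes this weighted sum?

P1: 3·12.7 + 3·2 + 5·377 = 1929.1
P2: 3·19.3 + 3·0 + 5·853 = 4322.9
P3: 3·17.5 + 3·1 + 5·455 = 2330.5
P4: 3·2.0 + 3·1 + 5·1217 = 6094.0
P5: 3·20.3 + 3·2 + 5·786 = 3996.9
P6: 3·11.8 + 3·3 + 5·636 = 3224.4
P7: 3·4.9 + 3·0 + 5·682 = 3424.7
P8: 3·19.8 + 3·3 + 5·1193 = 6033.4
P9: 3·13.9 + 3·0 + 5·280 = 1441.7
P10: 3·11.2 + 3·2 + 5·325 = 1664.6
Lowest: P9 at 1441.7.

P9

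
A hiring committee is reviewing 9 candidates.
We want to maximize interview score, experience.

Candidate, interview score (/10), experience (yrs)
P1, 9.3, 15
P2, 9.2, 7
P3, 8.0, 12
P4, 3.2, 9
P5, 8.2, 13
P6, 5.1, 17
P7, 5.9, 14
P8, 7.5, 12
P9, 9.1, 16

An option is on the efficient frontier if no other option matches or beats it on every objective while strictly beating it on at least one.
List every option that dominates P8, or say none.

P1, P3, P5, P9

P1: interview score 9.3≥7.5, experience 15≥12 — dominates P8.
P3: interview score 8.0≥7.5, experience 12≥12 — dominates P8.
P5: interview score 8.2≥7.5, experience 13≥12 — dominates P8.
P9: interview score 9.1≥7.5, experience 16≥12 — dominates P8.
Others (P2, P4, P6, P7) are each worse than P8 on at least one objective.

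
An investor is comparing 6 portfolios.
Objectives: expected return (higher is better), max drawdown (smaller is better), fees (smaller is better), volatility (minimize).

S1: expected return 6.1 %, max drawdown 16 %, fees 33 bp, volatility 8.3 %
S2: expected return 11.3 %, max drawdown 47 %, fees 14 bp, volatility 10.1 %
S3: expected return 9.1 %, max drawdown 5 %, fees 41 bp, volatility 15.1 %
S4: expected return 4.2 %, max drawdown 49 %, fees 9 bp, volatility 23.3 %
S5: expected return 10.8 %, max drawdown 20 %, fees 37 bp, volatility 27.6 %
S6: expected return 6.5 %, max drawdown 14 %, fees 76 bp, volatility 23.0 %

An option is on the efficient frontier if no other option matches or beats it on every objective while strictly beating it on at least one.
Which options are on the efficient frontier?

S1, S2, S3, S4, S5

S1: not dominated (best volatility).
S2: not dominated (best expected return).
S3: not dominated (best max drawdown).
S4: not dominated (best fees).
S5: not dominated.
S6: dominated by S3 (expected return 9.1≥6.5, max drawdown 5≤14, fees 41≤76, volatility 15.1≤23.0).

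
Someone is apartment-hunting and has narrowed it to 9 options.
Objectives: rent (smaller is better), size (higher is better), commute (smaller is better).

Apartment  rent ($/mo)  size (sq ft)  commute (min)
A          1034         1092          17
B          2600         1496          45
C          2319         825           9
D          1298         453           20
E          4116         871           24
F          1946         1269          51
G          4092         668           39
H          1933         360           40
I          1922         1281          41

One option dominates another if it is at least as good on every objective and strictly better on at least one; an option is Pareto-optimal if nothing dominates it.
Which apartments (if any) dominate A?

none

B: worse on rent (2600 vs 1034).
C: worse on rent (2319 vs 1034).
D: worse on rent (1298 vs 1034).
E: worse on rent (4116 vs 1034).
F: worse on rent (1946 vs 1034).
G: worse on rent (4092 vs 1034).
H: worse on rent (1933 vs 1034).
I: worse on rent (1922 vs 1034).
No option dominates A.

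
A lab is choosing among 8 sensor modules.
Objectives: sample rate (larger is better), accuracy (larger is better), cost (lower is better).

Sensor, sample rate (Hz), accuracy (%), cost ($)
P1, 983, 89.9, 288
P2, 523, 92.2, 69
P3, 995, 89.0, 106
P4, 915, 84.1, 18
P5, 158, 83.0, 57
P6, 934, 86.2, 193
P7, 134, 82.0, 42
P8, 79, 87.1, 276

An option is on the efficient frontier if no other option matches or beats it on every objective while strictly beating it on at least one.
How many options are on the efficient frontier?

4

P1: not dominated.
P2: not dominated (best accuracy).
P3: not dominated (best sample rate).
P4: not dominated (best cost).
P5: dominated by P4 (sample rate 915≥158, accuracy 84.1≥83.0, cost 18≤57).
P6: dominated by P3 (sample rate 995≥934, accuracy 89.0≥86.2, cost 106≤193).
P7: dominated by P4 (sample rate 915≥134, accuracy 84.1≥82.0, cost 18≤42).
P8: dominated by P2 (sample rate 523≥79, accuracy 92.2≥87.1, cost 69≤276).
Pareto-optimal: P1, P2, P3, P4 → 4.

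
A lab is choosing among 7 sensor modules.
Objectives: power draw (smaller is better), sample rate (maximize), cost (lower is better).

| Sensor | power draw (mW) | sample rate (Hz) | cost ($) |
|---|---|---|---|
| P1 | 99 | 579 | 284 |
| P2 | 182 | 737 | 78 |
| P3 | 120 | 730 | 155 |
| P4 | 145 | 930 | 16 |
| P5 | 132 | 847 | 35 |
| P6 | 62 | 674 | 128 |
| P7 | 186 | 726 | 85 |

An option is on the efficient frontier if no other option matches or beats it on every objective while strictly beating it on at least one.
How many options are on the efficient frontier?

4

P1: dominated by P6 (power draw 62≤99, sample rate 674≥579, cost 128≤284).
P2: dominated by P4 (power draw 145≤182, sample rate 930≥737, cost 16≤78).
P3: not dominated.
P4: not dominated (best sample rate).
P5: not dominated.
P6: not dominated (best power draw).
P7: dominated by P2 (power draw 182≤186, sample rate 737≥726, cost 78≤85).
Pareto-optimal: P3, P4, P5, P6 → 4.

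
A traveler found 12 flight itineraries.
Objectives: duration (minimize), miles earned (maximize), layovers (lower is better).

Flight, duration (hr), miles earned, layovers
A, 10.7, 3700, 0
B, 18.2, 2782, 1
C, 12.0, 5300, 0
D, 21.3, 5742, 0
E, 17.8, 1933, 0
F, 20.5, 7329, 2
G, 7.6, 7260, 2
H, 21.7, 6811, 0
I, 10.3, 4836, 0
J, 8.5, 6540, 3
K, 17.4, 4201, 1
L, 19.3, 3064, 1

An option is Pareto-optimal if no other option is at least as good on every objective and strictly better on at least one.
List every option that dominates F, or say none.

A: worse on miles earned (3700 vs 7329).
B: worse on miles earned (2782 vs 7329).
C: worse on miles earned (5300 vs 7329).
D: worse on duration (21.3 vs 20.5).
E: worse on miles earned (1933 vs 7329).
G: worse on miles earned (7260 vs 7329).
H: worse on duration (21.7 vs 20.5).
I: worse on miles earned (4836 vs 7329).
J: worse on miles earned (6540 vs 7329).
K: worse on miles earned (4201 vs 7329).
L: worse on miles earned (3064 vs 7329).
No option dominates F.

none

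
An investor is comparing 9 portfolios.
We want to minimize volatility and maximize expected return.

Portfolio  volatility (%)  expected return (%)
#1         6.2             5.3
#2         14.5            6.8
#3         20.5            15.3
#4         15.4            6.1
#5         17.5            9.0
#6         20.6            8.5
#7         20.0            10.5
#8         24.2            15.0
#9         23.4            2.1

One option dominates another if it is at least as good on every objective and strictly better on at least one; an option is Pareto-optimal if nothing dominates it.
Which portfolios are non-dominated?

#1, #2, #3, #5, #7

#1: not dominated (best volatility).
#2: not dominated.
#3: not dominated (best expected return).
#4: dominated by #2 (volatility 14.5≤15.4, expected return 6.8≥6.1).
#5: not dominated.
#6: dominated by #3 (volatility 20.5≤20.6, expected return 15.3≥8.5).
#7: not dominated.
#8: dominated by #3 (volatility 20.5≤24.2, expected return 15.3≥15.0).
#9: dominated by #1 (volatility 6.2≤23.4, expected return 5.3≥2.1).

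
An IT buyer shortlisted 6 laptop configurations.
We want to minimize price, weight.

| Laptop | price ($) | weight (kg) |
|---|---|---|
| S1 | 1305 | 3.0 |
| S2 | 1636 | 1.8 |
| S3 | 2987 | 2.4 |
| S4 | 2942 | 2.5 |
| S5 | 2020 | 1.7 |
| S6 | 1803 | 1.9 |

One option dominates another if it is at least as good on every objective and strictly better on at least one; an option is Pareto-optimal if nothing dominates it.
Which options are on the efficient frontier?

S1: not dominated (best price).
S2: not dominated.
S3: dominated by S2 (price 1636≤2987, weight 1.8≤2.4).
S4: dominated by S2 (price 1636≤2942, weight 1.8≤2.5).
S5: not dominated (best weight).
S6: dominated by S2 (price 1636≤1803, weight 1.8≤1.9).

S1, S2, S5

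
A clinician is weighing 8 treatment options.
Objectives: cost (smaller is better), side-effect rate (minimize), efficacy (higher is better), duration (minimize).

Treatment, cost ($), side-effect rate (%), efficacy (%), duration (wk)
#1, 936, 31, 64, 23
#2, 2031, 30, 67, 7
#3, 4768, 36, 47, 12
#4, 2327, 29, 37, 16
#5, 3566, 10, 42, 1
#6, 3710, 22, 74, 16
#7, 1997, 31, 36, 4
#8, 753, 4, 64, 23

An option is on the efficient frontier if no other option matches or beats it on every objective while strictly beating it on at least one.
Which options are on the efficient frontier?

#2, #4, #5, #6, #7, #8

#1: dominated by #8 (cost 753≤936, side-effect rate 4≤31, efficacy 64≥64, duration 23≤23).
#2: not dominated.
#3: dominated by #2 (cost 2031≤4768, side-effect rate 30≤36, efficacy 67≥47, duration 7≤12).
#4: not dominated.
#5: not dominated (best duration).
#6: not dominated (best efficacy).
#7: not dominated.
#8: not dominated (best cost).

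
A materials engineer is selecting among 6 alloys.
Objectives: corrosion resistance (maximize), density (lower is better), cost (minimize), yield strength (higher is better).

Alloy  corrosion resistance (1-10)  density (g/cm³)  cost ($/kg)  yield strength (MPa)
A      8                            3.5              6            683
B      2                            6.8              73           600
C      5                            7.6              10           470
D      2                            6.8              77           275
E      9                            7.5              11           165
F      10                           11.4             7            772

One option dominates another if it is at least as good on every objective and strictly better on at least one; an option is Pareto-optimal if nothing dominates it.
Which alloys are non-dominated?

A, E, F

A: not dominated (best density).
B: dominated by A (corrosion resistance 8≥2, density 3.5≤6.8, cost 6≤73, yield strength 683≥600).
C: dominated by A (corrosion resistance 8≥5, density 3.5≤7.6, cost 6≤10, yield strength 683≥470).
D: dominated by A (corrosion resistance 8≥2, density 3.5≤6.8, cost 6≤77, yield strength 683≥275).
E: not dominated.
F: not dominated (best corrosion resistance).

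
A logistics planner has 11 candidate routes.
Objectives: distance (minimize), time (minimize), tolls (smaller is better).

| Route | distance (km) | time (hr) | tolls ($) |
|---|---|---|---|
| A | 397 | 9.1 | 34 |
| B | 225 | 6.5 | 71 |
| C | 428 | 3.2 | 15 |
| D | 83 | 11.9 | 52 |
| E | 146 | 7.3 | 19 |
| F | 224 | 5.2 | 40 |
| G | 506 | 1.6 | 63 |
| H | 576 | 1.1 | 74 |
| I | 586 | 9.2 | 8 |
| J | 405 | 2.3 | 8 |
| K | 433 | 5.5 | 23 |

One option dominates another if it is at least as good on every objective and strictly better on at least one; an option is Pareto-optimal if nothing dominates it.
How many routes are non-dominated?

6

A: dominated by E (distance 146≤397, time 7.3≤9.1, tolls 19≤34).
B: dominated by F (distance 224≤225, time 5.2≤6.5, tolls 40≤71).
C: dominated by J (distance 405≤428, time 2.3≤3.2, tolls 8≤15).
D: not dominated (best distance).
E: not dominated.
F: not dominated.
G: not dominated.
H: not dominated (best time).
I: dominated by J (distance 405≤586, time 2.3≤9.2, tolls 8≤8).
J: not dominated.
K: dominated by C (distance 428≤433, time 3.2≤5.5, tolls 15≤23).
Pareto-optimal: D, E, F, G, H, J → 6.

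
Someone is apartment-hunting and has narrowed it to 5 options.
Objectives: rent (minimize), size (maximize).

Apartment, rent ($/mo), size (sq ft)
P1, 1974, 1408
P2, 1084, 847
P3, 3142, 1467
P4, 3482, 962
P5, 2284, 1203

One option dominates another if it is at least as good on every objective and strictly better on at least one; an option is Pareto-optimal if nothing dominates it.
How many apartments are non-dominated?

3

P1: not dominated.
P2: not dominated (best rent).
P3: not dominated (best size).
P4: dominated by P1 (rent 1974≤3482, size 1408≥962).
P5: dominated by P1 (rent 1974≤2284, size 1408≥1203).
Pareto-optimal: P1, P2, P3 → 3.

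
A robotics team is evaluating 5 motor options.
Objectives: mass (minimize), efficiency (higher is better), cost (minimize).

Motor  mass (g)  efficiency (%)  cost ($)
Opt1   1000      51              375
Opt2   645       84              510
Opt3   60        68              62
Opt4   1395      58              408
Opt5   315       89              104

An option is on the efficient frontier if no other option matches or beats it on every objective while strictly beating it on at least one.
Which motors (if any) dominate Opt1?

Opt3, Opt5

Opt3: mass 60≤1000, efficiency 68≥51, cost 62≤375 — dominates Opt1.
Opt5: mass 315≤1000, efficiency 89≥51, cost 104≤375 — dominates Opt1.
Others (Opt2, Opt4) are each worse than Opt1 on at least one objective.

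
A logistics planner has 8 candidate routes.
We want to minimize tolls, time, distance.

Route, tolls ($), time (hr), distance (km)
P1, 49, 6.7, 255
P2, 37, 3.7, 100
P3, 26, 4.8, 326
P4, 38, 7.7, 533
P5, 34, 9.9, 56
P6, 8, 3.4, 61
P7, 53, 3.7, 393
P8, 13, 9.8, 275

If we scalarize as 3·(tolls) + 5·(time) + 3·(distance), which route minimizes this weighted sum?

P6

P1: 3·49 + 5·6.7 + 3·255 = 945.5
P2: 3·37 + 5·3.7 + 3·100 = 429.5
P3: 3·26 + 5·4.8 + 3·326 = 1080.0
P4: 3·38 + 5·7.7 + 3·533 = 1751.5
P5: 3·34 + 5·9.9 + 3·56 = 319.5
P6: 3·8 + 5·3.4 + 3·61 = 224.0
P7: 3·53 + 5·3.7 + 3·393 = 1356.5
P8: 3·13 + 5·9.8 + 3·275 = 913.0
Lowest: P6 at 224.0.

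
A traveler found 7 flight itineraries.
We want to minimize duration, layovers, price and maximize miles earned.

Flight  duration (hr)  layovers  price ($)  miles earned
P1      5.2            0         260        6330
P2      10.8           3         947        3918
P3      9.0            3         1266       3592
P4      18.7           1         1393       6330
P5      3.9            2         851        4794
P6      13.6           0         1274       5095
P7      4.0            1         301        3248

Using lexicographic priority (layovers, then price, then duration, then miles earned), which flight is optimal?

P1

First minimize layovers: best is 0, kept {P1, P6}.
Then minimize price: best is 260, kept {P1}.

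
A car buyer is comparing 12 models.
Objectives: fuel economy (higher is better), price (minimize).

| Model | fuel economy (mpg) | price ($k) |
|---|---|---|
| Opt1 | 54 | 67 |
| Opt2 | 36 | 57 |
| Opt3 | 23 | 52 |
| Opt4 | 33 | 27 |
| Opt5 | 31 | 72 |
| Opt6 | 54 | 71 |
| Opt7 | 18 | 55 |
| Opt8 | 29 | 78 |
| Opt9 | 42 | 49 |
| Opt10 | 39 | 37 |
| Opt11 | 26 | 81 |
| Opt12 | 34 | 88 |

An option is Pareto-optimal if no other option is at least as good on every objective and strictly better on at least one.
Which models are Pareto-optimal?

Opt1, Opt4, Opt9, Opt10

Opt1: not dominated.
Opt2: dominated by Opt9 (fuel economy 42≥36, price 49≤57).
Opt3: dominated by Opt4 (fuel economy 33≥23, price 27≤52).
Opt4: not dominated (best price).
Opt5: dominated by Opt1 (fuel economy 54≥31, price 67≤72).
Opt6: dominated by Opt1 (fuel economy 54≥54, price 67≤71).
Opt7: dominated by Opt3 (fuel economy 23≥18, price 52≤55).
Opt8: dominated by Opt1 (fuel economy 54≥29, price 67≤78).
Opt9: not dominated.
Opt10: not dominated.
Opt11: dominated by Opt1 (fuel economy 54≥26, price 67≤81).
Opt12: dominated by Opt1 (fuel economy 54≥34, price 67≤88).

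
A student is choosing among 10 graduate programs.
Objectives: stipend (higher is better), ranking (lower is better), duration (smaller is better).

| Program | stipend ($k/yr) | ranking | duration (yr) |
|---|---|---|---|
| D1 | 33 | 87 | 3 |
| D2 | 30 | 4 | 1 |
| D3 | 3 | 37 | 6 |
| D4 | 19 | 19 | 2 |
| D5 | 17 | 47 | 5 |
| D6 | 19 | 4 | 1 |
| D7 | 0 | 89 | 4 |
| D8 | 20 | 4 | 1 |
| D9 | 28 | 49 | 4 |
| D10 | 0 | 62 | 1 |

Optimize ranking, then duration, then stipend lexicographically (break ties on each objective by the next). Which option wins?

First minimize ranking: best is 4, kept {D2, D6, D8}.
Then minimize duration: best is 1, kept {D2, D6, D8}.
Then maximize stipend: best is 30, kept {D2}.

D2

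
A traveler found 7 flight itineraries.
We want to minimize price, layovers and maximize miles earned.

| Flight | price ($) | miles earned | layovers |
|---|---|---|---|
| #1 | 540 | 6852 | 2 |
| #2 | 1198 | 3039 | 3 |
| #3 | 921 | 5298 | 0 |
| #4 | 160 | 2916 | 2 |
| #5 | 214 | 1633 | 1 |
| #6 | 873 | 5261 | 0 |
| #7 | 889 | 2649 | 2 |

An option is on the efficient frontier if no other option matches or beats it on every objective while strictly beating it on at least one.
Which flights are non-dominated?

#1: not dominated (best miles earned).
#2: dominated by #1 (price 540≤1198, miles earned 6852≥3039, layovers 2≤3).
#3: not dominated.
#4: not dominated (best price).
#5: not dominated.
#6: not dominated.
#7: dominated by #1 (price 540≤889, miles earned 6852≥2649, layovers 2≤2).

#1, #3, #4, #5, #6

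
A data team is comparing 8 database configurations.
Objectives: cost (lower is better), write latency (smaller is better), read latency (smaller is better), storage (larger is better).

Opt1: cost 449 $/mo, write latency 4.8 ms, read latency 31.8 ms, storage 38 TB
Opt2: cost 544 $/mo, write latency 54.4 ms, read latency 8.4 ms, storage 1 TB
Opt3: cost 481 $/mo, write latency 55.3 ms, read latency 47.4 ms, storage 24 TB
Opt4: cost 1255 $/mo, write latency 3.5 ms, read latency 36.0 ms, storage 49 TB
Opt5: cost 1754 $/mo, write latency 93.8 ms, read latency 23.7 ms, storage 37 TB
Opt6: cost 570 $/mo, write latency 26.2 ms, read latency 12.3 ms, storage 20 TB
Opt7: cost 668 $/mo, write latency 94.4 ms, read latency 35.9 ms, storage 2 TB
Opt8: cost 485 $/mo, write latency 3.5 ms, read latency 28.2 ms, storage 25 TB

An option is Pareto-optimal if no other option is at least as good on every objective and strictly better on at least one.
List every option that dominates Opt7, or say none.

Opt1: cost 449≤668, write latency 4.8≤94.4, read latency 31.8≤35.9, storage 38≥2 — dominates Opt7.
Opt6: cost 570≤668, write latency 26.2≤94.4, read latency 12.3≤35.9, storage 20≥2 — dominates Opt7.
Opt8: cost 485≤668, write latency 3.5≤94.4, read latency 28.2≤35.9, storage 25≥2 — dominates Opt7.
Others (Opt2, Opt3, Opt4, Opt5) are each worse than Opt7 on at least one objective.

Opt1, Opt6, Opt8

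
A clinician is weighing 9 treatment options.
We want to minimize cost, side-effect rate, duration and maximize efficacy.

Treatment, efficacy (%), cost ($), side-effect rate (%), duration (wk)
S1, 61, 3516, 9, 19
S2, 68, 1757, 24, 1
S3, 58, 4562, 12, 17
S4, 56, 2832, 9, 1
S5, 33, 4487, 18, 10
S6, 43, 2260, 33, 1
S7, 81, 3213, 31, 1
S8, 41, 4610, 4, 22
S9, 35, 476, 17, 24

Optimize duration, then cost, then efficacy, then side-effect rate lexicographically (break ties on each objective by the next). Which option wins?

S2

First minimize duration: best is 1, kept {S2, S4, S6, S7}.
Then minimize cost: best is 1757, kept {S2}.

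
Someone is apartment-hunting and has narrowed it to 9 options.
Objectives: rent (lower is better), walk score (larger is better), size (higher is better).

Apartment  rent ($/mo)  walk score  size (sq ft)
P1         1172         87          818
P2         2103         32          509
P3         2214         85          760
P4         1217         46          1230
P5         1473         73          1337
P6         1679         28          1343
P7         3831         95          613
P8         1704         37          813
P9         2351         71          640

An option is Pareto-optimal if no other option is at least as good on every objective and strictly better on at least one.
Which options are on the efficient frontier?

P1, P4, P5, P6, P7

P1: not dominated (best rent).
P2: dominated by P1 (rent 1172≤2103, walk score 87≥32, size 818≥509).
P3: dominated by P1 (rent 1172≤2214, walk score 87≥85, size 818≥760).
P4: not dominated.
P5: not dominated.
P6: not dominated (best size).
P7: not dominated (best walk score).
P8: dominated by P1 (rent 1172≤1704, walk score 87≥37, size 818≥813).
P9: dominated by P1 (rent 1172≤2351, walk score 87≥71, size 818≥640).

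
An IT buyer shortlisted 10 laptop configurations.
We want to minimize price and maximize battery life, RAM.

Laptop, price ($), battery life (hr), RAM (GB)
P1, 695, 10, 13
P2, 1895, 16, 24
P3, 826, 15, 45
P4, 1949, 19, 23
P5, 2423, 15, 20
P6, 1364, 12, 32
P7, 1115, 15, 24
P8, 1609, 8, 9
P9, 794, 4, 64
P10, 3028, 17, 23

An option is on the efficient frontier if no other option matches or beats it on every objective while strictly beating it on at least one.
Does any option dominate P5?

P2 vs P5: price 1895≤2423, battery life 16≥15, RAM 24≥20 — P2 is at least as good on every objective and strictly better on at least one, so P2 dominates P5.

Yes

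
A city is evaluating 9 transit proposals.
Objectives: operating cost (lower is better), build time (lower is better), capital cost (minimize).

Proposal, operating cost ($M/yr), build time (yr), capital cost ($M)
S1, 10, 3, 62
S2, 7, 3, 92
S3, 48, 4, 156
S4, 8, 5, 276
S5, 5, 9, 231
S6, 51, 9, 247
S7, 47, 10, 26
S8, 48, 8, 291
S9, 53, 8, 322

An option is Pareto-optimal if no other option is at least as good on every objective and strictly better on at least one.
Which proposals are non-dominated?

S1, S2, S5, S7

S1: not dominated.
S2: not dominated.
S3: dominated by S1 (operating cost 10≤48, build time 3≤4, capital cost 62≤156).
S4: dominated by S2 (operating cost 7≤8, build time 3≤5, capital cost 92≤276).
S5: not dominated (best operating cost).
S6: dominated by S1 (operating cost 10≤51, build time 3≤9, capital cost 62≤247).
S7: not dominated (best capital cost).
S8: dominated by S1 (operating cost 10≤48, build time 3≤8, capital cost 62≤291).
S9: dominated by S1 (operating cost 10≤53, build time 3≤8, capital cost 62≤322).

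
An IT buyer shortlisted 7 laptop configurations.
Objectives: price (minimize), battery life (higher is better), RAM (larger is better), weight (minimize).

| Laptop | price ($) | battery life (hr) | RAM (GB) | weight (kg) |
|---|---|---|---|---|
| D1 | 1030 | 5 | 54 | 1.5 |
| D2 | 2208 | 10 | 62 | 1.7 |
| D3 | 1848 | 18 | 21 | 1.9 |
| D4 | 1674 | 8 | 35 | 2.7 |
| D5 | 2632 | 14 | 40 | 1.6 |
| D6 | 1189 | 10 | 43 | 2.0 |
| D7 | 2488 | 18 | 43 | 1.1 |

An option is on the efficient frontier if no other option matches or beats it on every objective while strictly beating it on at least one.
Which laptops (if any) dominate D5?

D7: price 2488≤2632, battery life 18≥14, RAM 43≥40, weight 1.1≤1.6 — dominates D5.
Others (D1, D2, D3, D4, D6) are each worse than D5 on at least one objective.

D7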